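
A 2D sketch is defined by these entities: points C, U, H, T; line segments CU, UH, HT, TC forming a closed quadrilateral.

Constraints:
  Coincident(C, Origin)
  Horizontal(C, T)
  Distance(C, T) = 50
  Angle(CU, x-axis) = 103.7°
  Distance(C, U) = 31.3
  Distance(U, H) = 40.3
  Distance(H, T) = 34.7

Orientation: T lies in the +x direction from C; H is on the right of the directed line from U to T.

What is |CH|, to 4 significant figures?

15.67

C is at the origin; CT is horizontal with |CT| = 50.0 and T in +x, so T = (50.0, 0). CU runs at 103.7° with |CU| = 31.3, so U = (-7.413, 30.41). H is determined by |UH| = 40.3 and |HT| = 34.7 together: it lies at the intersection of circle(U, 40.3) and circle(T, 34.7). With |UT| = 64.97, the foot of the radical line on UT is 35.72 from U and the perpendicular offset is √(40.3² − 35.72²) = 18.67. Taking the right-of-UT solution: H = (15.41, -2.803).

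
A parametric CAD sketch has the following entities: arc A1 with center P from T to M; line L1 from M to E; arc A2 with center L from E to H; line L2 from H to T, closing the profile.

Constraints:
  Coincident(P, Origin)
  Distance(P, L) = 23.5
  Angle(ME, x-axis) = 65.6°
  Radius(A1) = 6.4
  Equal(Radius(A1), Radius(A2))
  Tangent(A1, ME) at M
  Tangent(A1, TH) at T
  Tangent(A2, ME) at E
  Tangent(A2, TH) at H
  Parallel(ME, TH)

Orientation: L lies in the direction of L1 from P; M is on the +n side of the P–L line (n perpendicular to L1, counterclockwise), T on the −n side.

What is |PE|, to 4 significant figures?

24.36

The slot axis is L1's direction at 65.6°, so u = (cos 65.6°, sin 65.6°) = (0.4131, 0.9107) and n = (−sin 65.6°, cos 65.6°) = (-0.9107, 0.4131). P is at the origin and L lies 23.5 along u from P, so L = 23.5·u = (9.708, 21.40). Tangency of A1 to both parallel lines with radius 6.4 puts M and T at P ± 6.4·n: M = (-5.828, 2.644), T = (5.828, -2.644). Equal radii place E and H the same way about L: E = L + 6.4·n = (3.880, 24.04), H = L − 6.4·n = (15.54, 18.76). Then |PE| = |E − P| = 24.36.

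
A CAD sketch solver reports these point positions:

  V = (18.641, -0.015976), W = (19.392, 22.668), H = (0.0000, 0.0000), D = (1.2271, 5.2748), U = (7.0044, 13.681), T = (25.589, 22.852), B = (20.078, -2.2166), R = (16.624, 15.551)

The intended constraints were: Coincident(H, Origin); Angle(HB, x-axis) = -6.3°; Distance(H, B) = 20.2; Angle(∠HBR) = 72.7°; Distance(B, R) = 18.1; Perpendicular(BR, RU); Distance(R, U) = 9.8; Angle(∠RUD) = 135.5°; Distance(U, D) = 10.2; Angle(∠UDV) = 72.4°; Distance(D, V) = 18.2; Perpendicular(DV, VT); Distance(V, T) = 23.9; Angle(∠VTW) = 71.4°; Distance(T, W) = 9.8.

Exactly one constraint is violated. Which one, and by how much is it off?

Distance(T, W) = 9.8 — off by 3.60.

H = (0.00, 0.00) ✓; HB at -6.300° ✓; |HB| = 20.20 ✓; ∠HBR = 72.70° ✓; |BR| = 18.10 ✓; ∠(BR, RU) = 90.00° ✓; |RU| = 9.800 ✓; ∠RUD = 135.5° ✓; |UD| = 10.20 ✓; ∠UDV = 72.40° ✓; |DV| = 18.20 ✓; ∠(DV, VT) = 90.00° ✓; |VT| = 23.90 ✓; ∠VTW = 71.40° ✓; |TW| = 6.200 ✗.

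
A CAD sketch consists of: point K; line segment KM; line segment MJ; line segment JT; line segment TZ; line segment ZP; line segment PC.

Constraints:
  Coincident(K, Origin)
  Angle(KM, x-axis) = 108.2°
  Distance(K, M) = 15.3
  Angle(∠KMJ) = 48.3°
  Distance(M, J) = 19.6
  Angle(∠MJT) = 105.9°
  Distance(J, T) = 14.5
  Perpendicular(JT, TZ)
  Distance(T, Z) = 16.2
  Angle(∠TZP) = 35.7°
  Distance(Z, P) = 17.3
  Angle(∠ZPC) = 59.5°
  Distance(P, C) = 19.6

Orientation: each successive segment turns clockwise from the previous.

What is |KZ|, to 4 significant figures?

7.295

K is at the origin; KM runs at 108.2° with length 15.3, so M = (-4.779, 14.53). ∠KMJ = 48.3° gives MJ at -23.50° from the x-axis; with |MJ| = 19.6, J = (13.20, 6.719). ∠MJT = 105.9° gives JT at -97.60° from the x-axis; with |JT| = 14.5, T = (11.28, -7.654). The perpendicularity gives TZ at right angles to JT, so TZ runs at 172.4°; with |TZ| = 16.2, Z = (-4.780, -5.511). Then |KZ| = |Z − K| = 7.295.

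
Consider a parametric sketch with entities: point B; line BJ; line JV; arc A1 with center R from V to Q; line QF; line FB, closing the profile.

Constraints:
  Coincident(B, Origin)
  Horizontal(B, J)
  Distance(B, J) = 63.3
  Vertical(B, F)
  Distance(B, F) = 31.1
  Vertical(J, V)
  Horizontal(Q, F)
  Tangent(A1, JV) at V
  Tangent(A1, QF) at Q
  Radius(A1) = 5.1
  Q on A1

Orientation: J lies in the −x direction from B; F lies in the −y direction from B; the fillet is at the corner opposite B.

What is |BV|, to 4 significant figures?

68.43

B is at the origin; BJ is horizontal with |BJ| = 63.3 and J on the −x side, so J = (-63.30, 0.000). BF is vertical with |BF| = 31.1 and F on the −y side, so F = (0.000, -31.10). The virtual corner opposite B is at (-63.30, -31.10). A1 meets JV tangentially, so RV is at right angles to JV and the tangent condition forces RQ to be normal to QF, with radius 5.1, so the center R sits 5.1 in from both sides at R = (-58.20, -26.00). That places the tangent points at V = (-63.30, -26.00) on JV and Q = (-58.20, -31.10) on QF. Then |BV| = |V − B| = 68.43.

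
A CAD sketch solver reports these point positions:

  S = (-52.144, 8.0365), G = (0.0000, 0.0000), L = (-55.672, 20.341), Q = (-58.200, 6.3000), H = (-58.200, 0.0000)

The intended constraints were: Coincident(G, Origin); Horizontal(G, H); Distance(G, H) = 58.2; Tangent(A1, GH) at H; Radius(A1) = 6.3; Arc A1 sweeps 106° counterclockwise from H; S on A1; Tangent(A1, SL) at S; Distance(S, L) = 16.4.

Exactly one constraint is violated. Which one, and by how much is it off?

Distance(S, L) = 16.4 — off by 3.60.

G = (0.00, 0.00) ✓; G.y = 0.00, H.y = 0.00 ✓; |GH| = 58.20 ✓; ∠(QH, HG) = 90.00° ✓; |QH| = 6.300 ✓; bearing(Q→S) − bearing(Q→H) = 106.0° ✓; |QS| = 6.300 ✓; ∠(QS, SL) = 90.00° ✓; |SL| = 12.80 ✗.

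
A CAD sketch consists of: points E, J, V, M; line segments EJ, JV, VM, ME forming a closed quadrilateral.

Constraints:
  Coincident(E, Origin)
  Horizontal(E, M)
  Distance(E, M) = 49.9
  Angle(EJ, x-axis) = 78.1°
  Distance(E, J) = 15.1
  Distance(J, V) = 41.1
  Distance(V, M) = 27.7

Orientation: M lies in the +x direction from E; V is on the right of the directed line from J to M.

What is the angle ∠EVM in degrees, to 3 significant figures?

109°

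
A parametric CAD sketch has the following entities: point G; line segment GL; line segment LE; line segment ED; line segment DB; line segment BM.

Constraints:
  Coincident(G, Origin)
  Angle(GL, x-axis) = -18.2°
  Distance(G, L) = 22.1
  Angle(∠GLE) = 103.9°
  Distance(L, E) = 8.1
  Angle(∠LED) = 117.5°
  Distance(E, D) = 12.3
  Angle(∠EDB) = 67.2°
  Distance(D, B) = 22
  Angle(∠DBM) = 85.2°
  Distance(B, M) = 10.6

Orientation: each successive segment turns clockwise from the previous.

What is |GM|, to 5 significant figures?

19.544

G is at the origin; GL runs at -18.2° with length 22.1, so L = (20.994, -6.9026). ∠GLE = 103.9° gives LE at -94.300° from the x-axis; with |LE| = 8.1, E = (20.387, -14.980). ∠LED = 117.5° gives ED at -156.80° from the x-axis; with |ED| = 12.3, D = (9.0817, -19.825). ∠EDB = 67.2° gives DB at 90.400° from the x-axis; with |DB| = 22.0, B = (8.9281, 2.1742). ∠DBM = 85.2° gives BM at -4.4000° from the x-axis; with |BM| = 10.6, M = (19.497, 1.3610). Then |GM| = |M − G| = 19.544.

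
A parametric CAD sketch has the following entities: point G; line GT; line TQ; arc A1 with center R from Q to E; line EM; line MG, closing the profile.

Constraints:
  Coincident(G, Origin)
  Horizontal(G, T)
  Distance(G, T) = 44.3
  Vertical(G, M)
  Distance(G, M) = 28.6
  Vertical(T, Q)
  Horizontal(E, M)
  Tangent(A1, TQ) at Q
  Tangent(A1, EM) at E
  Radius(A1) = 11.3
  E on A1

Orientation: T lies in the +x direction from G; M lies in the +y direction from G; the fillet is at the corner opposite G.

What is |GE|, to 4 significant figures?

43.67

G is at the origin; GT is horizontal with |GT| = 44.3 and T on the +x side, so T = (44.30, 0.000). G and M share the same x with |GM| = 28.6 and M on the +y side, so M = (0.000, 28.60). The virtual corner opposite G is at (44.30, 28.60). Tangency of A1 to TQ means the radius RQ is perpendicular to TQ and since A1 is tangent to EM there, RE ⟂ EM, with radius 11.3, so the center R sits 11.3 in from both sides at R = (33.00, 17.30). That places the tangent points at Q = (44.30, 17.30) on TQ and E = (33.00, 28.60) on EM. Then |GE| = |E − G| = 43.67.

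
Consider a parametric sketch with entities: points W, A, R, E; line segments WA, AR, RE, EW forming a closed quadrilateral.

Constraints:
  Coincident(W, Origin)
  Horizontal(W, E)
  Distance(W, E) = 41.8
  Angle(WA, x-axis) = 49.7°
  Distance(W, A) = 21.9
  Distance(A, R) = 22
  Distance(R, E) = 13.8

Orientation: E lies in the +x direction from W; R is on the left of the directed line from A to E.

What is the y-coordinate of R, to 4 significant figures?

12.40

Checks: |AR| = 22.00 ✓; |RE| = 13.80 ✓.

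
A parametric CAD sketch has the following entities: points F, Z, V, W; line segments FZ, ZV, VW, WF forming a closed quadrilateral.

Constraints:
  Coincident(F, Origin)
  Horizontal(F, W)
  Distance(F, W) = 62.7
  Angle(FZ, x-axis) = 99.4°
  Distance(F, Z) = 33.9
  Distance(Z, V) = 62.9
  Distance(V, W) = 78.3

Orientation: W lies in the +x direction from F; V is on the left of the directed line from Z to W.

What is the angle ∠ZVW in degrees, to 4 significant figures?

64.04°

Checks: |ZV| = 62.90 ✓; |VW| = 78.30 ✓.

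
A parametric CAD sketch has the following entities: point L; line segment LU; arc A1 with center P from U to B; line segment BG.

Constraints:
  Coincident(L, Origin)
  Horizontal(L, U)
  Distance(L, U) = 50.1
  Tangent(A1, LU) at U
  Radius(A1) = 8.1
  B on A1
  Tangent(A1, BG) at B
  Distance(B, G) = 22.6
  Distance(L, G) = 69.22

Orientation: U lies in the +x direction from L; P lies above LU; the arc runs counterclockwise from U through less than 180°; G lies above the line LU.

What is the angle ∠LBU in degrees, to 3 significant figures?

32.2°

L is at the origin; L and U share the same y with |LU| = 50.1 and U on the +x side, so U = (50.1, 0.00). The tangent condition forces PU to be normal to LU, so P = U + (0, 8.1) = (50.1, 8.10). Since PB ⟂ BG (tangency), |PG| = √(8.1² + 22.6²) = 24.0 regardless of where B sits on A1. So G lies on both circle(L, 69.22) and circle(P, 24.0); the above-LU intersection is G = (63.2, 28.2). B is the foot of the tangent from G: B = (58.0, 6.23).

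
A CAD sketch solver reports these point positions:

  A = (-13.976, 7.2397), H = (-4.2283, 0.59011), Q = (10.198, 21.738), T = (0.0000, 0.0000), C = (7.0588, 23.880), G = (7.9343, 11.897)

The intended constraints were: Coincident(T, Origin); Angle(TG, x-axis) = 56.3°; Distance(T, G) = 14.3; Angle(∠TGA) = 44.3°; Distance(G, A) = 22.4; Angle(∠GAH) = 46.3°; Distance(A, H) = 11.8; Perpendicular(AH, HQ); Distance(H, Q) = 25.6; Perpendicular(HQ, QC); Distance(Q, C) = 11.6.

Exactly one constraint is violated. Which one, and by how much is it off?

Distance(Q, C) = 11.6 — off by 7.80.

T = (0.00, 0.00) ✓; TG at 56.30° ✓; |TG| = 14.30 ✓; ∠TGA = 44.30° ✓; |GA| = 22.40 ✓; ∠GAH = 46.30° ✓; |AH| = 11.80 ✓; ∠(AH, HQ) = 90.00° ✓; |HQ| = 25.60 ✓; ∠(HQ, QC) = 89.99° ✓; |QC| = 3.800 ✗.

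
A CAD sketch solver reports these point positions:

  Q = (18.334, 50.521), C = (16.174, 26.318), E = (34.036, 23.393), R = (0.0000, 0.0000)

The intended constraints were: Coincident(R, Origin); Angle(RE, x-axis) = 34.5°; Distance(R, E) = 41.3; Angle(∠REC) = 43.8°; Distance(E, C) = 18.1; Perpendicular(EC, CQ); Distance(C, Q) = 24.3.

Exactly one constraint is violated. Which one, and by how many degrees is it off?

Perpendicular(EC, CQ) — off by 4.20°.

R = (0.00, 0.00) ✓; RE at 34.50° ✓; |RE| = 41.30 ✓; ∠REC = 43.80° ✓; |EC| = 18.10 ✓; ∠(EC, CQ) = 85.80° ✗; |CQ| = 24.30 ✓.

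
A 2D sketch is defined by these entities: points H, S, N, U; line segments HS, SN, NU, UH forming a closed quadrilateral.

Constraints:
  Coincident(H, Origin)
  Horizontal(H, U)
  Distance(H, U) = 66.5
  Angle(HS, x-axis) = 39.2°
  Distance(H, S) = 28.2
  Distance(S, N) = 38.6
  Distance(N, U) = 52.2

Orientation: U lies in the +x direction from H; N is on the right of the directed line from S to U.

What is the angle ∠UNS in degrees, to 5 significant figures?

61.808°

Checks: |SN| = 38.60 ✓; |NU| = 52.20 ✓.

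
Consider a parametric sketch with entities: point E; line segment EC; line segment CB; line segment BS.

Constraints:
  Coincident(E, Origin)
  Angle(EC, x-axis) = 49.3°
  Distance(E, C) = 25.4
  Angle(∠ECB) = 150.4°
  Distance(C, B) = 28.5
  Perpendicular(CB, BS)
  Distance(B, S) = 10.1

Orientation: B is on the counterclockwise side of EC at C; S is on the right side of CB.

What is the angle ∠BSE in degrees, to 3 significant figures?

65.9°

∠ECB = 150.4°, so CB runs at 49.3° + (180° − 150.4°) = 78.9° from the x-axis; with |CB| = 28.5, B = C + 28.5·(cos 78.9°, sin 78.9°) = (22.1, 47.2). CB ⟂ BS; with |BS| = 10.1 on the right of CB, S = B + 10.1·(0.981, -0.193) = (32.0, 45.3). Then cos ∠BSE = SB·SE / (|SB||SE|), giving 65.9°.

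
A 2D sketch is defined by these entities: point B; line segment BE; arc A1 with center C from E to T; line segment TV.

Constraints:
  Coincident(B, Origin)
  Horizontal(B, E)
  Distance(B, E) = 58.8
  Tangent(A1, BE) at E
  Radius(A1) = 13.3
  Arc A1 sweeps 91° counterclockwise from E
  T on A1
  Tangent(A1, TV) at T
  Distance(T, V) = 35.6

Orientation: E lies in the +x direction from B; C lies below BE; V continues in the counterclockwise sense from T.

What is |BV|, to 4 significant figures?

67.39

B is at the origin; BE is horizontal with |BE| = 58.8 and E on the +x side, so E = (58.80, 0.000). Tangency of A1 to BE means the radius CE is perpendicular to BE, so C = E + (0, -13.3) = (58.80, -13.30). On A1, E sits at bearing 90° from C; a 91° counterclockwise sweep puts T at bearing 181°, so T = C + 13.3·(cos 181°, sin 181°) = (45.50, -13.53). A1 meets TV tangentially, so CT is at right angles to TV, so TV runs along (−sin 181°, cos 181°); with |TV| = 35.6, V = (46.12, -49.13). Then |BV| = |V − B| = 67.39.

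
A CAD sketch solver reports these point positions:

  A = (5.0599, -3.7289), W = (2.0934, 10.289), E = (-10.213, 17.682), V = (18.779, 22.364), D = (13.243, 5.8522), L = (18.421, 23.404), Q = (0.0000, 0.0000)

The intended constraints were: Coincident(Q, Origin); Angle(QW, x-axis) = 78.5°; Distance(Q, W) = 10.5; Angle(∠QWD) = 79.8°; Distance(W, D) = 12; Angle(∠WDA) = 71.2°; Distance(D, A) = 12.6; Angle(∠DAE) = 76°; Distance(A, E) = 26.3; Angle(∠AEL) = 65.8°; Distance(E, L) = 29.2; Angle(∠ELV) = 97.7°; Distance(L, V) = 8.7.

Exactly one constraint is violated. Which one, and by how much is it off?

Distance(L, V) = 8.7 — off by 7.60.

Q = (0.00, 0.00) ✓; QW at 78.50° ✓; |QW| = 10.50 ✓; ∠QWD = 79.80° ✓; |WD| = 12.00 ✓; ∠WDA = 71.20° ✓; |DA| = 12.60 ✓; ∠DAE = 76.00° ✓; |AE| = 26.30 ✓; ∠AEL = 65.80° ✓; |EL| = 29.20 ✓; ∠ELV = 97.69° ✓; |LV| = 1.100 ✗.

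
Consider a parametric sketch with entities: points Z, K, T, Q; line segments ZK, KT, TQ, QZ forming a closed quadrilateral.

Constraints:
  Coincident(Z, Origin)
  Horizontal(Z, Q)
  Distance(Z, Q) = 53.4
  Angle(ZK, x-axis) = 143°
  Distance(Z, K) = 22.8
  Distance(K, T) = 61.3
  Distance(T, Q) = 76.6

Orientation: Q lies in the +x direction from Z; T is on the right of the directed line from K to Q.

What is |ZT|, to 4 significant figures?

47.20

Checks: |KT| = 61.30 ✓; |TQ| = 76.60 ✓.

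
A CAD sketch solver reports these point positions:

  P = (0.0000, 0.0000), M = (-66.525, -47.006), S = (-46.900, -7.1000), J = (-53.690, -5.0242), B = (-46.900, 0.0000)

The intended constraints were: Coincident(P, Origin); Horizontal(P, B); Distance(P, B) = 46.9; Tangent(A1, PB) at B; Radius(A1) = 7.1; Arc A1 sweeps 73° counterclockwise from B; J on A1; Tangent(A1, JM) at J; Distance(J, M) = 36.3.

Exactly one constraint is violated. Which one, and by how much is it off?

Distance(J, M) = 36.3 — off by 7.60.

P = (0.00, 0.00) ✓; P.y = 0.00, B.y = 0.00 ✓; |PB| = 46.90 ✓; ∠(SB, BP) = 90.00° ✓; |SB| = 7.100 ✓; bearing(S→J) − bearing(S→B) = 73.00° ✓; |SJ| = 7.100 ✓; ∠(SJ, JM) = 90.00° ✓; |JM| = 43.90 ✗.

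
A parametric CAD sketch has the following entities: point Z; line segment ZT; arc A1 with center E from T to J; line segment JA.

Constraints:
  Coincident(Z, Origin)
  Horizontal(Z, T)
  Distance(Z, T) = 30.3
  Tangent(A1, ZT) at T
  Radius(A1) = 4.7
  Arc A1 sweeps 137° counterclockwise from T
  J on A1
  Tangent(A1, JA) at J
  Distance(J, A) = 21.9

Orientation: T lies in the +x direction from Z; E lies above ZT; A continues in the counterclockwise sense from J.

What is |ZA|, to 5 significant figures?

28.952

Z is at the origin; ZT is horizontal with |ZT| = 30.3 and T on the +x side, so T = (30.300, 0.0000). Since A1 is tangent to ZT there, ET ⟂ ZT, so E = T + (0, 4.7) = (30.300, 4.7000). On A1, T sits at bearing -90° from E; a 137° counterclockwise sweep puts J at bearing 47°, so J = E + 4.7·(cos 47°, sin 47°) = (33.505, 8.1374). Since A1 is tangent to JA there, EJ ⟂ JA, so JA runs along (−sin 47°, cos 47°); with |JA| = 21.9, A = (17.489, 23.073). Then |ZA| = |A − Z| = 28.952.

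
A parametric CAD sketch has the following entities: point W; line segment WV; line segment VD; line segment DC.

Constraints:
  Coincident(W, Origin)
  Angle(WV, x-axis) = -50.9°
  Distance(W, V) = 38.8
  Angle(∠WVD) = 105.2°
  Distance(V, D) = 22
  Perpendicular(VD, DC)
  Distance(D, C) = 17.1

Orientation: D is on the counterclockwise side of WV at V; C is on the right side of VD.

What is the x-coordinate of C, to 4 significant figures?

51.51

∠WVD = 105.2°, so VD runs at -50.9° + (180° − 105.2°) = 23.90° from the x-axis; with |VD| = 22.0, D = V + 22.0·(cos 23.90°, sin 23.90°) = (44.58, -21.20). The perpendicularity gives DC at right angles to VD; with |DC| = 17.1 on the right of VD, C = D + 17.1·(0.4051, -0.9143) = (51.51, -36.83). So C.x = 51.51.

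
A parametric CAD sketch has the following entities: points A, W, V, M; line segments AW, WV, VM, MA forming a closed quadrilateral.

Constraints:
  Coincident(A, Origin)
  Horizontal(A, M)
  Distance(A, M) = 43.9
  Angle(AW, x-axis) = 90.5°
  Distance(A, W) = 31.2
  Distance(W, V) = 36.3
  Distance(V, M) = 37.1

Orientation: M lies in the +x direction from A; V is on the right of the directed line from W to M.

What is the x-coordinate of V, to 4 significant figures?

7.056

Checks: |WV| = 36.30 ✓; |VM| = 37.10 ✓.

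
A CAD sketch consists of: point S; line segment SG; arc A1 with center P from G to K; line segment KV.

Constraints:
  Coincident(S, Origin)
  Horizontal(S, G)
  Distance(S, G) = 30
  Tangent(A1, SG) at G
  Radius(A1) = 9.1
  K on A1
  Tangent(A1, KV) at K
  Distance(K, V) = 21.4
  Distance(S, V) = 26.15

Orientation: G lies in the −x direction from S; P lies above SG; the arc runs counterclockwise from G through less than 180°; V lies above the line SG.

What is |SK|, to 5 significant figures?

22.534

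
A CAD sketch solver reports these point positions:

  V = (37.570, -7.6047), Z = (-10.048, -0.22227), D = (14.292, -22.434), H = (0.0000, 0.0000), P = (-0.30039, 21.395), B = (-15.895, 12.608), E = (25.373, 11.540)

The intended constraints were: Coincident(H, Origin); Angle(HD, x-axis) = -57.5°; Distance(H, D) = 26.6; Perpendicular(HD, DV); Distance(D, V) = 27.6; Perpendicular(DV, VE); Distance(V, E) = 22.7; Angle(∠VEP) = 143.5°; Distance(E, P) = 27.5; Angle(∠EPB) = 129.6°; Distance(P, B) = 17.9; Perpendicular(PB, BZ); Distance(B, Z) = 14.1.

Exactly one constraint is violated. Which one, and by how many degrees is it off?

Perpendicular(PB, BZ) — off by 4.90°.

H = (0.00, 0.00) ✓; HD at -57.50° ✓; |HD| = 26.60 ✓; ∠(HD, DV) = 90.00° ✓; |DV| = 27.60 ✓; ∠(DV, VE) = 90.00° ✓; |VE| = 22.70 ✓; ∠VEP = 143.5° ✓; |EP| = 27.50 ✓; ∠EPB = 129.6° ✓; |PB| = 17.90 ✓; ∠(PB, BZ) = 85.10° ✗; |BZ| = 14.10 ✓.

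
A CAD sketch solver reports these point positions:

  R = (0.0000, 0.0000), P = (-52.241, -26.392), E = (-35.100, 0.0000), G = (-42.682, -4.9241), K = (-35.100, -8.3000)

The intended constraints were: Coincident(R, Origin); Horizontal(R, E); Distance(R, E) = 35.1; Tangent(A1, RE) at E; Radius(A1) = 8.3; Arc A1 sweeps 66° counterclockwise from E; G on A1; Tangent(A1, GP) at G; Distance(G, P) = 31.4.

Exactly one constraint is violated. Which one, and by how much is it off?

Distance(G, P) = 31.4 — off by 7.90.

R = (0.00, 0.00) ✓; R.y = 0.00, E.y = 0.00 ✓; |RE| = 35.10 ✓; ∠(KE, ER) = 90.00° ✓; |KE| = 8.300 ✓; bearing(K→G) − bearing(K→E) = 66.00° ✓; |KG| = 8.300 ✓; ∠(KG, GP) = 90.00° ✓; |GP| = 23.50 ✗.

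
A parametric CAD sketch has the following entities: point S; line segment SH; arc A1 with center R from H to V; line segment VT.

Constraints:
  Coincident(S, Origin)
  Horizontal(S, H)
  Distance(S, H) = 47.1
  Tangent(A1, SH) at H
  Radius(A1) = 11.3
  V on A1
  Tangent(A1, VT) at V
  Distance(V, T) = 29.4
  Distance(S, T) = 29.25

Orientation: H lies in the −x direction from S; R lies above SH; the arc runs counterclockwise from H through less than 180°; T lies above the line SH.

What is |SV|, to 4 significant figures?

39.50

S is at the origin; SH is horizontal with |SH| = 47.1 and H on the −x side, so H = (-47.10, 0.000). Since A1 is tangent to SH there, RH ⟂ SH, so R = H + (0, 11.3) = (-47.10, 11.30). Since RV ⟂ VT (tangency), |RT| = √(11.3² + 29.4²) = 31.50 regardless of where V sits on A1. So T lies on both circle(S, 29.25) and circle(R, 31.50); the above-SH intersection is T = (-17.91, 23.13). V is the foot of the tangent from T: V = (-39.38, 3.046).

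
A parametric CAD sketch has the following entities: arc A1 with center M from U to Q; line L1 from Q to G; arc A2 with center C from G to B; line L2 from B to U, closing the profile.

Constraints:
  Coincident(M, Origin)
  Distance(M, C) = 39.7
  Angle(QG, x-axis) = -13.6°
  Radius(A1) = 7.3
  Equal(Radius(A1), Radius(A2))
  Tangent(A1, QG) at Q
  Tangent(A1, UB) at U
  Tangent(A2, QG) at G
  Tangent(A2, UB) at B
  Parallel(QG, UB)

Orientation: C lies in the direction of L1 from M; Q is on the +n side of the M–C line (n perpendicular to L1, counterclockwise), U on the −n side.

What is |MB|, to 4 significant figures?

40.37

Tangency of A1 to both parallel lines with radius 7.3 puts Q and U at M ± 7.3·n: Q = (1.717, 7.095), U = (-1.717, -7.095). Equal radii place G and B the same way about C: G = C + 7.3·n = (40.30, -2.240), B = C − 7.3·n = (36.87, -16.43). Then |MB| = |B − M| = 40.37.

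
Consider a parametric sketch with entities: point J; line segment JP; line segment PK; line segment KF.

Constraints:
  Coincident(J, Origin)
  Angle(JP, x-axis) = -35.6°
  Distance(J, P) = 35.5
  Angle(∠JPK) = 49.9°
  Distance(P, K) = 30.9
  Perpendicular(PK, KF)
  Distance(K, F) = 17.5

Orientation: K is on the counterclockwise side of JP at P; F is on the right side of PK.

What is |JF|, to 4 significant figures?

45.37

J is at the origin; JP runs at -35.6° with length 35.5, so P = 35.5·(cos -35.6°, sin -35.6°) = (28.87, -20.67). ∠JPK = 49.9°, so PK runs at -35.6° + (180° − 49.9°) = 94.50° from the x-axis; with |PK| = 30.9, K = P + 30.9·(cos 94.50°, sin 94.50°) = (26.44, 10.14). PK ⟂ KF; with |KF| = 17.5 on the right of PK, F = K + 17.5·(0.9969, 0.07846) = (43.89, 11.51). Then |JF| = |F − J| = 45.37.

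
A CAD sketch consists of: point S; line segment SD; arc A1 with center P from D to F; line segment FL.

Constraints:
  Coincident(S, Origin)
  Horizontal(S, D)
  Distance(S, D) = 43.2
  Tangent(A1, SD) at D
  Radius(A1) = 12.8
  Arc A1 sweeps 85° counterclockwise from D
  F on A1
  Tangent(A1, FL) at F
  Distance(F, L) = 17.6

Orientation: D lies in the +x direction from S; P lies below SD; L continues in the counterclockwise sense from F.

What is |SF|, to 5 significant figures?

32.614

S is at the origin; SD is horizontal with |SD| = 43.2 and D on the +x side, so D = (43.200, 0.0000). A1 meets SD tangentially, so PD is at right angles to SD, so P = D + (0, -12.8) = (43.200, -12.800). On A1, D sits at bearing 90° from P; an 85° counterclockwise sweep puts F at bearing 175°, so F = P + 12.8·(cos 175°, sin 175°) = (30.449, -11.684). Then |SF| = |F − S| = 32.614.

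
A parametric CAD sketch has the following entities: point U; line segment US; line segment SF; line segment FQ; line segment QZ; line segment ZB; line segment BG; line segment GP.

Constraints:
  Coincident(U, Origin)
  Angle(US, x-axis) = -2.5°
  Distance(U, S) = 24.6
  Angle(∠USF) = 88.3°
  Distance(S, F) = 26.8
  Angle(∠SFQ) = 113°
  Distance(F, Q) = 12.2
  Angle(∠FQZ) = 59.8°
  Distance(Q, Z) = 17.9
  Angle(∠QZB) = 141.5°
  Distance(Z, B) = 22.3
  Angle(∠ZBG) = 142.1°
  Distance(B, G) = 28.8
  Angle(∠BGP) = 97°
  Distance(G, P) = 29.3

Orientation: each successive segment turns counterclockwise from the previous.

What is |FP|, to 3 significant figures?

42.5

∠ZBG = 142.1° gives BG at -7.20° from the x-axis; with |BG| = 28.8, G = (60.1, -6.55). ∠BGP = 97.0° gives GP at 75.8° from the x-axis; with |GP| = 29.3, P = (67.3, 21.9). Then |FP| = |P − F| = 42.5.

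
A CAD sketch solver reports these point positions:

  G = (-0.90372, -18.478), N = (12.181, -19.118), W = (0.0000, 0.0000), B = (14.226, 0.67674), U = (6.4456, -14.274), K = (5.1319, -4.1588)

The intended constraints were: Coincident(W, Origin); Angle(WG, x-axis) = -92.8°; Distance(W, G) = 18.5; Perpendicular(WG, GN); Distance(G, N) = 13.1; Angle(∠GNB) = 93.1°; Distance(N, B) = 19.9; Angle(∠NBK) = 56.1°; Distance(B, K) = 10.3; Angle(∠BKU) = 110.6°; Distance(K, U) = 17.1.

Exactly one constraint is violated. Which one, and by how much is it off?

Distance(K, U) = 17.1 — off by 6.90.

W = (0.00, 0.00) ✓; WG at -92.80° ✓; |WG| = 18.50 ✓; ∠(WG, GN) = 90.00° ✓; |GN| = 13.10 ✓; ∠GNB = 93.10° ✓; |NB| = 19.90 ✓; ∠NBK = 56.10° ✓; |BK| = 10.30 ✓; ∠BKU = 110.6° ✓; |KU| = 10.20 ✗.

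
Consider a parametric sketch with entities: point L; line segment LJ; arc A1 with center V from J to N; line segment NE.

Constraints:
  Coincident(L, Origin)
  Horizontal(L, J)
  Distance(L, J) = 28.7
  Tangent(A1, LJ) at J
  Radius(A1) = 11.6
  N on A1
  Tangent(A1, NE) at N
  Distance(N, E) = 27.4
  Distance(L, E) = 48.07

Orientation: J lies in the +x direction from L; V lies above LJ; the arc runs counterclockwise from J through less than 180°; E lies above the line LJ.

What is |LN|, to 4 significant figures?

42.47

L is at the origin; L and J share the same y with |LJ| = 28.7 and J on the +x side, so J = (28.70, 0.000). A1 meets LJ tangentially, so VJ is at right angles to LJ, so V = J + (0, 11.6) = (28.70, 11.60). Since VN ⟂ NE (tangency), |VE| = √(11.6² + 27.4²) = 29.75 regardless of where N sits on A1. So E lies on both circle(L, 48.07) and circle(V, 29.75); the above-LJ intersection is E = (24.91, 41.11). N is the foot of the tangent from E: N = (38.72, 17.45).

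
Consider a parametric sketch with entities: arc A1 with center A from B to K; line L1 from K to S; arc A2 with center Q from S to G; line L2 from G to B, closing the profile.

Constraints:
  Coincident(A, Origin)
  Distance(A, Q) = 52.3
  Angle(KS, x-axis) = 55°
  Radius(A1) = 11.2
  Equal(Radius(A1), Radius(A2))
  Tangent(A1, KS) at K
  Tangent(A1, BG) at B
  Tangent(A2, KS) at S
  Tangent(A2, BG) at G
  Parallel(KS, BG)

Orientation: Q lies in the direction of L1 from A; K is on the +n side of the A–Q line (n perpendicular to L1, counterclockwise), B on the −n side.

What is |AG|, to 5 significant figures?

53.486

The slot axis is L1's direction at 55.0°, so u = (cos 55.0°, sin 55.0°) = (0.57358, 0.81915) and n = (−sin 55.0°, cos 55.0°) = (-0.81915, 0.57358). A is at the origin and Q lies 52.3 along u from A, so Q = 52.3·u = (29.998, 42.842). Tangency of A1 to both parallel lines with radius 11.2 puts K and B at A ± 11.2·n: K = (-9.1745, 6.4241), B = (9.1745, -6.4241). Equal radii place S and G the same way about Q: S = Q + 11.2·n = (20.824, 49.266), G = Q − 11.2·n = (39.173, 36.418). Then |AG| = |G − A| = 53.486.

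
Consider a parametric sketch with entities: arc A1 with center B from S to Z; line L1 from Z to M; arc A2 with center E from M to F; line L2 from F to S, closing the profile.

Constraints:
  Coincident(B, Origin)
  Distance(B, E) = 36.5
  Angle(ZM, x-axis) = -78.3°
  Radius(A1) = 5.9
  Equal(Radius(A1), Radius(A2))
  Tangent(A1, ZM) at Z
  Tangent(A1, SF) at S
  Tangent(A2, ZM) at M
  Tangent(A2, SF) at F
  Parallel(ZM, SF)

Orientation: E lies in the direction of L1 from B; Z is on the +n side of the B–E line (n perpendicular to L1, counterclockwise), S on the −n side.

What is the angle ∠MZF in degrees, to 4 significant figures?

17.92°

Tangency of A1 to both parallel lines with radius 5.9 puts Z and S at B ± 5.9·n: Z = (5.777, 1.196), S = (-5.777, -1.196). Equal radii place M and F the same way about E: M = E + 5.9·n = (13.18, -34.55), F = E − 5.9·n = (1.624, -36.94). Then cos ∠MZF = ZM·ZF / (|ZM||ZF|), giving 17.92°.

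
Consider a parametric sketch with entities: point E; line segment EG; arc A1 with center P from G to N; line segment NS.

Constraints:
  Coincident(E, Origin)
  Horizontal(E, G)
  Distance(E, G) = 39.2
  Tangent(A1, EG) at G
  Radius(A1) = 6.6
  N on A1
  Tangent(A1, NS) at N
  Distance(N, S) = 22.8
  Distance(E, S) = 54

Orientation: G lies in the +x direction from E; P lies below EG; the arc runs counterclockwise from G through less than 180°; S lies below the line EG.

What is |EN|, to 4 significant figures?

34.98

E is at the origin; EG is horizontal with |EG| = 39.2 and G on the +x side, so G = (39.20, 0.000). A1 meets EG tangentially, so PG is at right angles to EG, so P = G + (0, -6.6) = (39.20, -6.600). Since PN ⟂ NS (tangency), |PS| = √(6.6² + 22.8²) = 23.74 regardless of where N sits on A1. So S lies on both circle(E, 54.0) and circle(P, 23.74); the below-EG intersection is S = (45.18, -29.57). N is the foot of the tangent from S: N = (33.53, -9.974).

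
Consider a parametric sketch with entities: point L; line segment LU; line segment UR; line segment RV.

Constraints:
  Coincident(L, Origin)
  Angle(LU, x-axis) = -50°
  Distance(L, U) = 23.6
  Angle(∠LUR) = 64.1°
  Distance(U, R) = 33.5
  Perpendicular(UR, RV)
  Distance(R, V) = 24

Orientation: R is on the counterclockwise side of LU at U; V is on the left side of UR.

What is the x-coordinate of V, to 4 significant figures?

6.941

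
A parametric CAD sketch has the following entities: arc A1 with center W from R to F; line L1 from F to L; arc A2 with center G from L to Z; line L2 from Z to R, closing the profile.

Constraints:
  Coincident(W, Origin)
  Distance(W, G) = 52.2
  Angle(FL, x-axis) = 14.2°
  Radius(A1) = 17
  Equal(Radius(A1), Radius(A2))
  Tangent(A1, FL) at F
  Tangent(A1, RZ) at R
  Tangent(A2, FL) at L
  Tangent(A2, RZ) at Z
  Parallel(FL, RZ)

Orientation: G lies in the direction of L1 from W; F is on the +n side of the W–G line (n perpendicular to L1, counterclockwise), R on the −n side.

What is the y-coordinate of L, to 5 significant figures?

29.286

The slot axis is L1's direction at 14.2°, so u = (cos 14.2°, sin 14.2°) = (0.96945, 0.24531) and n = (−sin 14.2°, cos 14.2°) = (-0.24531, 0.96945). W is at the origin and G lies 52.2 along u from W, so G = 52.2·u = (50.605, 12.805). Tangency of A1 to both parallel lines with radius 17.0 puts F and R at W ± 17.0·n: F = (-4.1702, 16.481), R = (4.1702, -16.481). Equal radii place L and Z the same way about G: L = G + 17.0·n = (46.435, 29.286), Z = G − 17.0·n = (54.775, -3.6755). So L.y = 29.286.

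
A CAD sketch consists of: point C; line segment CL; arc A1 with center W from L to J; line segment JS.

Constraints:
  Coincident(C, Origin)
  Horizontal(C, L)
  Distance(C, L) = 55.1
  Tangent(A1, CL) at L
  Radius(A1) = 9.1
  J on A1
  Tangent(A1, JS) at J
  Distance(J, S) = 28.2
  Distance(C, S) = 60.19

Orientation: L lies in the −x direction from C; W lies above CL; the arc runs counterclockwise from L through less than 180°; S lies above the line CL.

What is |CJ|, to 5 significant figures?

46.960

Checks: |WJ| = 9.100 ✓; ∠(WJ, JS) = 90.00° ✓; |JS| = 28.20 ✓; |CS| = 60.19 ✓.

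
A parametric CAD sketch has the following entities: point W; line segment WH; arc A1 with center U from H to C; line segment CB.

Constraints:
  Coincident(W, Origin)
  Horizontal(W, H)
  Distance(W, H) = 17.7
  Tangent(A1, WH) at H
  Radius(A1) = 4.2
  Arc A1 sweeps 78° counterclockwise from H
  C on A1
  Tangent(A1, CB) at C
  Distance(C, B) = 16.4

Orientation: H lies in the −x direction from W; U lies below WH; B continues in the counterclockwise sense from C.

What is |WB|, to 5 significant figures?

31.797

On A1, H sits at bearing 90° from U; a 78° counterclockwise sweep puts C at bearing 168°, so C = U + 4.2·(cos 168°, sin 168°) = (-21.808, -3.3268). A1 meets CB tangentially, so UC is at right angles to CB, so CB runs along (−sin 168°, cos 168°); with |CB| = 16.4, B = (-25.218, -19.368). Then |WB| = |B − W| = 31.797.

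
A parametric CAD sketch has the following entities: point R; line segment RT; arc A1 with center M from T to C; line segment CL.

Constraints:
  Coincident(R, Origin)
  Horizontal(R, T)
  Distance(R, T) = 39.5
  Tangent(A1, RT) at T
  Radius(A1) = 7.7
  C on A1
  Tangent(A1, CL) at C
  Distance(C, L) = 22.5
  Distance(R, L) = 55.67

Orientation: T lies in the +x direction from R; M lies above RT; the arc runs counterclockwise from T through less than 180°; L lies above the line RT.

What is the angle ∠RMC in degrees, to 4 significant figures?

170.4°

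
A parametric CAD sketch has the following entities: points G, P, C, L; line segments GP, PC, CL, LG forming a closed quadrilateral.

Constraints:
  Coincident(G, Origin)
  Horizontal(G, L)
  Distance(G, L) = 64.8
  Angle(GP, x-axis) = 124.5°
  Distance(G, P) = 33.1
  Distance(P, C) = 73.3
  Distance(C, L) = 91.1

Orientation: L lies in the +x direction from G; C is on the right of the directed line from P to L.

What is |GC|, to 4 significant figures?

47.93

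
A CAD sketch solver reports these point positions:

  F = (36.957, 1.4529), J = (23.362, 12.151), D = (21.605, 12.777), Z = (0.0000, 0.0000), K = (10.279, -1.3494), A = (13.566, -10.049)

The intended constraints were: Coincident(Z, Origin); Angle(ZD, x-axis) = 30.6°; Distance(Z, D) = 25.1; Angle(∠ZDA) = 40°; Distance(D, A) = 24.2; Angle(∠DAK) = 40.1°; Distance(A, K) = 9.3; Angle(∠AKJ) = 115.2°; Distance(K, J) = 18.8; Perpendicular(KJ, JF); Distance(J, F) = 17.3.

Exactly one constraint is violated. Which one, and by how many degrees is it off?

Perpendicular(KJ, JF) — off by 5.90°.

Z = (0.00, 0.00) ✓; ZD at 30.60° ✓; |ZD| = 25.10 ✓; ∠ZDA = 40.00° ✓; |DA| = 24.20 ✓; ∠DAK = 40.10° ✓; |AK| = 9.300 ✓; ∠AKJ = 115.2° ✓; |KJ| = 18.80 ✓; ∠(KJ, JF) = 84.10° ✗; |JF| = 17.30 ✓.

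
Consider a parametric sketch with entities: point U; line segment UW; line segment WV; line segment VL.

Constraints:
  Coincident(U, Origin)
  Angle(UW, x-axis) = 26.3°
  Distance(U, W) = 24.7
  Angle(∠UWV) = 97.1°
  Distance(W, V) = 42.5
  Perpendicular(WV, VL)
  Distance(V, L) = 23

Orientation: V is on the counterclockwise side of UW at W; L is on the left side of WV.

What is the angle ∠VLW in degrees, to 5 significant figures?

61.579°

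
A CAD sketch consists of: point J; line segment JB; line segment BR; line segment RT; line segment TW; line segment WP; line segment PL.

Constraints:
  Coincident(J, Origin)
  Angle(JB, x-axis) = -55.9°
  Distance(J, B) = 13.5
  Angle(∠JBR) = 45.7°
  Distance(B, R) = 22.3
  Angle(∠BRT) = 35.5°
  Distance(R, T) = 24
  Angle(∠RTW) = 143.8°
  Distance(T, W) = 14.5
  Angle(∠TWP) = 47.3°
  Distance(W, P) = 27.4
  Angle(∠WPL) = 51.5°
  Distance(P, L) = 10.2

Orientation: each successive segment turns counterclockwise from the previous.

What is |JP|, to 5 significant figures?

15.983

∠RTW = 143.8° gives TW at -100.90° from the x-axis; with |TW| = 14.5, W = (-8.2702, -19.910). ∠TWP = 47.3° gives WP at 31.800° from the x-axis; with |WP| = 27.4, P = (15.017, -5.4714). Then |JP| = |P − J| = 15.983.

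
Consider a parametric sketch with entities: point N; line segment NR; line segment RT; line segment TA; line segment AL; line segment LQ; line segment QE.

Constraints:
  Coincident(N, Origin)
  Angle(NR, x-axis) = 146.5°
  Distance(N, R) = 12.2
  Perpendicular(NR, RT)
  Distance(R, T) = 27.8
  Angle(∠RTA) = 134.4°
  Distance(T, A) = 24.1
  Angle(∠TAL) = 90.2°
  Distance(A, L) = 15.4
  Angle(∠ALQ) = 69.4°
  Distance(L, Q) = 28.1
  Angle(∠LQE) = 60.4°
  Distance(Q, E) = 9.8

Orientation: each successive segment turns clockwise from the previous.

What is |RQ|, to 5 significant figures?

22.392

N is at the origin; NR runs at 146.5° with length 12.2, so R = (-10.173, 6.7336). The perpendicularity gives RT at right angles to NR, so RT runs at 56.500°; with |RT| = 27.8, T = (5.1704, 29.916). ∠RTA = 134.4° gives TA at 10.900° from the x-axis; with |TA| = 24.1, A = (28.836, 34.473). ∠TAL = 90.2° gives AL at -78.900° from the x-axis; with |AL| = 15.4, L = (31.800, 19.361). ∠ALQ = 69.4° gives LQ at 170.50° from the x-axis; with |LQ| = 28.1, Q = (4.0859, 23.999). Then |RQ| = |Q − R| = 22.392.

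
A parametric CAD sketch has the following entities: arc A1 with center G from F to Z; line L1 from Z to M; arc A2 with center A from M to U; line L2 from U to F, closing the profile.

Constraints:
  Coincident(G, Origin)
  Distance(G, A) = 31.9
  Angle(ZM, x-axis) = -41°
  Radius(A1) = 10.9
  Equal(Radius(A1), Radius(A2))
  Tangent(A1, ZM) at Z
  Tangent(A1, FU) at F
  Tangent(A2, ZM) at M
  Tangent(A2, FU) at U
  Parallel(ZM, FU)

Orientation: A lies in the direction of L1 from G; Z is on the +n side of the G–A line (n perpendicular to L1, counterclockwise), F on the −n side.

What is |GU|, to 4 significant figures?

33.71

The slot axis is L1's direction at -41.0°, so u = (cos -41.0°, sin -41.0°) = (0.7547, -0.6561) and n = (−sin -41.0°, cos -41.0°) = (0.6561, 0.7547). G is at the origin and A lies 31.9 along u from G, so A = 31.9·u = (24.08, -20.93). Tangency of A1 to both parallel lines with radius 10.9 puts Z and F at G ± 10.9·n: Z = (7.151, 8.226), F = (-7.151, -8.226). Equal radii place M and U the same way about A: M = A + 10.9·n = (31.23, -12.70), U = A − 10.9·n = (16.92, -29.15). Then |GU| = |U − G| = 33.71.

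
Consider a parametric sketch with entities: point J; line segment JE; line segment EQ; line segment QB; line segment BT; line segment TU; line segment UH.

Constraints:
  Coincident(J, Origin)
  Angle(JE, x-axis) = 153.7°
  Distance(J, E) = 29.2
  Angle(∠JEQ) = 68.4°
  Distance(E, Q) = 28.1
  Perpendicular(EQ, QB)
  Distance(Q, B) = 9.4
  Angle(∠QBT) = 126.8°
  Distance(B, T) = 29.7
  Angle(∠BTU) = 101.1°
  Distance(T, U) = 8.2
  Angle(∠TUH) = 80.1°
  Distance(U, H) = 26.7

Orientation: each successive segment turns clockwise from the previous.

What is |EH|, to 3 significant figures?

20.0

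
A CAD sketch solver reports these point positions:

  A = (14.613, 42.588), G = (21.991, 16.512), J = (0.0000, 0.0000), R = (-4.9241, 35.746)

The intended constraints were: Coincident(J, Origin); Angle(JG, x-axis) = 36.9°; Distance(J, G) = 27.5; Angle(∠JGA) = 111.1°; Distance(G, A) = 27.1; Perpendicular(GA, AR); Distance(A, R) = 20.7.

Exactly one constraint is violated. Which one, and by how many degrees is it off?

Perpendicular(GA, AR) — off by 3.50°.

J = (0.00, 0.00) ✓; JG at 36.90° ✓; |JG| = 27.50 ✓; ∠JGA = 111.1° ✓; |GA| = 27.10 ✓; ∠(GA, AR) = 93.50° ✗; |AR| = 20.70 ✓.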